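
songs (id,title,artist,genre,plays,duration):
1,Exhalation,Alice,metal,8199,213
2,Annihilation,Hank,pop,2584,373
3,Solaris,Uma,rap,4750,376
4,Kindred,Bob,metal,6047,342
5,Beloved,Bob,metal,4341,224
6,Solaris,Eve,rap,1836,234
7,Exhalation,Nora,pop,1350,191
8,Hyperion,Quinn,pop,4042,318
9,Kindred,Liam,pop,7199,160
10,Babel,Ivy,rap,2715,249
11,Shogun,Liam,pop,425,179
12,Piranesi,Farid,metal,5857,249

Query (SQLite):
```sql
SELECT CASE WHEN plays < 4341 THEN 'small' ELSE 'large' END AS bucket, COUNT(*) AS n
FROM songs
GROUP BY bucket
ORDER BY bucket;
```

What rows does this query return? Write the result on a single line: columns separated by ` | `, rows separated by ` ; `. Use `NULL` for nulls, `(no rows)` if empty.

Bucket rows by plays < 4341 → 'small' else 'large'; count each bucket.

large | 6 ; small | 6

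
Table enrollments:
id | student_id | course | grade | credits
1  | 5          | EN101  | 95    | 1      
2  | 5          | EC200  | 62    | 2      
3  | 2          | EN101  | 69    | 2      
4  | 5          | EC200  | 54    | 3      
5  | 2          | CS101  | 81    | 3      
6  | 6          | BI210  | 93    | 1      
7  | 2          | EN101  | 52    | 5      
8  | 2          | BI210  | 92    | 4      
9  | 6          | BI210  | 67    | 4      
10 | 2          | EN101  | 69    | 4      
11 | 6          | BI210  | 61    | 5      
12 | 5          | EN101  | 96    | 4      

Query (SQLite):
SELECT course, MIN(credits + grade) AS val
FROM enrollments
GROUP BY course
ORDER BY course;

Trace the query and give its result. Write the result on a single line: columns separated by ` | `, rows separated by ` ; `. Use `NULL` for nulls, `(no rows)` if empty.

For each row compute credits + grade.
Group by course; take MIN of the expression per group.
  BI210: ids {6, 8, 9, 11} → MIN(credits + grade)=66
  CS101: ids {5} → MIN(credits + grade)=84
  EC200: ids {2, 4} → MIN(credits + grade)=57
  EN101: ids {1, 3, 7, 10, 12} → MIN(credits + grade)=57

BI210 | 66 ; CS101 | 84 ; EC200 | 57 ; EN101 | 57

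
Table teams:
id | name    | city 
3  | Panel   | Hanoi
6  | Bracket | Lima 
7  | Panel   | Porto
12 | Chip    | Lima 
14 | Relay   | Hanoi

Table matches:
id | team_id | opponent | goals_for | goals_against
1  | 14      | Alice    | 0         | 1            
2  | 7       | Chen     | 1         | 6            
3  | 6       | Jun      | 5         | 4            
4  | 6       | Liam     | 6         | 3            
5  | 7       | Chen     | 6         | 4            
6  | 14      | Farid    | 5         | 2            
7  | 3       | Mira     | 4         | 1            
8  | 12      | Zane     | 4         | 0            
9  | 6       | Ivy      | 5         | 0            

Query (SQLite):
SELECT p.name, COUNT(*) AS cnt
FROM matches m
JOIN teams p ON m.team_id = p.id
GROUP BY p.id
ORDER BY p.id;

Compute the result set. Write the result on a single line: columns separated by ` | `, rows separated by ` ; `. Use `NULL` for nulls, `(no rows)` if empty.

Panel | 1 ; Bracket | 3 ; Panel | 2 ; Chip | 1 ; Relay | 2

Join each matches row to its teams via team_id.
Group joined rows by teams.id; compute COUNT(*) per group.
  3: ids {7} → COUNT(*)=1
  6: ids {3, 4, 9} → COUNT(*)=3
  7: ids {2, 5} → COUNT(*)=2
  12: ids {8} → COUNT(*)=1
  14: ids {1, 6} → COUNT(*)=2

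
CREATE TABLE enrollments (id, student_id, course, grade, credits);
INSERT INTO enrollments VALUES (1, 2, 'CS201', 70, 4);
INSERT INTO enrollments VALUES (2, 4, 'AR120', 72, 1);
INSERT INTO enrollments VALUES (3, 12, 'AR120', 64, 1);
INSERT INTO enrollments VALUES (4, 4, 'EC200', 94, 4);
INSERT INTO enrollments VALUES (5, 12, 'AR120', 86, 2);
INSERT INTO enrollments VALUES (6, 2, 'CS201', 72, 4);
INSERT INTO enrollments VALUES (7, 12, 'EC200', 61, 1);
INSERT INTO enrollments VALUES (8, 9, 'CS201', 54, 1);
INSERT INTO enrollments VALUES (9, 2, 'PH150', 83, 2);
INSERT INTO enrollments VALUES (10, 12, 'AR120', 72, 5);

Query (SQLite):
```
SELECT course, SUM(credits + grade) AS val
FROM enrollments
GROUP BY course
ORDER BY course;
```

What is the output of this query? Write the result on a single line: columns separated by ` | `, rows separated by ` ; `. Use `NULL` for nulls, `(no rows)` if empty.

For each row compute credits + grade.
Group by course; take SUM of the expression per group.
  AR120: ids {2, 3, 5, 10} → SUM(credits + grade)=303
  CS201: ids {1, 6, 8} → SUM(credits + grade)=205
  EC200: ids {4, 7} → SUM(credits + grade)=160
  PH150: ids {9} → SUM(credits + grade)=85

AR120 | 303 ; CS201 | 205 ; EC200 | 160 ; PH150 | 85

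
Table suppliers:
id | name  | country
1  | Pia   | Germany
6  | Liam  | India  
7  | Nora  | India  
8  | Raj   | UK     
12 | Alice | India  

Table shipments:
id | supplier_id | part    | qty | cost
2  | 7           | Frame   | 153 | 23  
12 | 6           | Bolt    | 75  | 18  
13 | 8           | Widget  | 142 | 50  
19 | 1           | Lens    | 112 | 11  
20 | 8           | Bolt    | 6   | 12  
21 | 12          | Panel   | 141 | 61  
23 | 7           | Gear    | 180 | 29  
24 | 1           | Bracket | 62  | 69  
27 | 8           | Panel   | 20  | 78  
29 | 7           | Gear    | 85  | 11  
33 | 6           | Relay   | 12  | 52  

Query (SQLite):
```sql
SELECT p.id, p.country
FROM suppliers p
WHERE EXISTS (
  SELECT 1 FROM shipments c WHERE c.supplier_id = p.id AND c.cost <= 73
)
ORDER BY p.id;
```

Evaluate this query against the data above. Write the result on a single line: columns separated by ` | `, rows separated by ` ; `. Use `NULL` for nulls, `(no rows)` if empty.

1 | Germany ; 6 | India ; 7 | India ; 8 | UK ; 12 | India

For each suppliers row, check whether any shipments with matching supplier_id has cost <= 73.
Keep rows where that is true.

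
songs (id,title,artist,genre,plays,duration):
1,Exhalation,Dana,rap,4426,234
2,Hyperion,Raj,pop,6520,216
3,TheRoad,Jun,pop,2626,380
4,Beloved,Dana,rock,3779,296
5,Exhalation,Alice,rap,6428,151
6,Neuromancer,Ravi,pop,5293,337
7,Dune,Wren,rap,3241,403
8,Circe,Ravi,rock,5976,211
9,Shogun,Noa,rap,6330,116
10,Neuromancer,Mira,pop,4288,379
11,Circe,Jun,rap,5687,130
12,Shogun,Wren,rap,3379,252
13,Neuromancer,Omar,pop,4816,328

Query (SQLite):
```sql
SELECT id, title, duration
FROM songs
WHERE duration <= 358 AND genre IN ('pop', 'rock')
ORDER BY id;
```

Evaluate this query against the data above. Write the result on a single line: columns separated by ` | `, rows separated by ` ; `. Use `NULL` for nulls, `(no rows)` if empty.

duration <= 358: ids {1, 2, 4, 5, 6, 8, 9, 11, 12, 13}
genre IN ('pop', 'rock'): ids {2, 3, 4, 6, 8, 10, 13}
Combine with AND.

2 | Hyperion | 216 ; 4 | Beloved | 296 ; 6 | Neuromancer | 337 ; 8 | Circe | 211 ; 13 | Neuromancer | 328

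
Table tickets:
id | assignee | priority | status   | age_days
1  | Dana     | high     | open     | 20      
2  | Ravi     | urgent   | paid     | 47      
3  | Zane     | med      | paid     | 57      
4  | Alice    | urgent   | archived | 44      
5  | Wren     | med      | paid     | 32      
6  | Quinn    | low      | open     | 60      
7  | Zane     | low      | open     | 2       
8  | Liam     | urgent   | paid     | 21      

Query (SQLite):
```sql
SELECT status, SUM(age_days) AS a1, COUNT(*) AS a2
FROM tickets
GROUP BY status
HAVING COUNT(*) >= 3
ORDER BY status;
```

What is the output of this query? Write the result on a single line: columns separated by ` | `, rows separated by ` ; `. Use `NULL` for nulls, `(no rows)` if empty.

open | 82 | 3 ; paid | 157 | 4

Group tickets by status.
Per group compute: SUM(age_days), COUNT(*).
HAVING: drop groups with fewer than 3 rows.
  archived: ids {4} → SUM(age_days)=44, COUNT(*)=1
  open: ids {1, 6, 7} → SUM(age_days)=82, COUNT(*)=3
  paid: ids {2, 3, 5, 8} → SUM(age_days)=157, COUNT(*)=4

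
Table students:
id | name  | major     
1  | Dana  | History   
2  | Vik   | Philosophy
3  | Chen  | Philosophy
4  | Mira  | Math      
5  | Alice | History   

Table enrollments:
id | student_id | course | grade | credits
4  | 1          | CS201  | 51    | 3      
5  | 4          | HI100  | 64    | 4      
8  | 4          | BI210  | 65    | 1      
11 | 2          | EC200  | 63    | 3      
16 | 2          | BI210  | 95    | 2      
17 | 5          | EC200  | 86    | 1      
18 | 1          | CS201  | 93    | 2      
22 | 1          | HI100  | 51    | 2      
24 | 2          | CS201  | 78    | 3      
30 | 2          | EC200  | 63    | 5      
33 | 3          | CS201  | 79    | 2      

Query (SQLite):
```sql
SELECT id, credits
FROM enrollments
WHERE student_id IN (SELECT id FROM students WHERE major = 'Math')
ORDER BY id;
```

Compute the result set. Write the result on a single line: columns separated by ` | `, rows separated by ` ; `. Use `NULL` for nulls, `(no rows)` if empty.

5 | 4 ; 8 | 1

Inner query: students.id where major = 'Math'.
Outer: keep enrollments rows whose student_id is in that set.
Inner query → {4}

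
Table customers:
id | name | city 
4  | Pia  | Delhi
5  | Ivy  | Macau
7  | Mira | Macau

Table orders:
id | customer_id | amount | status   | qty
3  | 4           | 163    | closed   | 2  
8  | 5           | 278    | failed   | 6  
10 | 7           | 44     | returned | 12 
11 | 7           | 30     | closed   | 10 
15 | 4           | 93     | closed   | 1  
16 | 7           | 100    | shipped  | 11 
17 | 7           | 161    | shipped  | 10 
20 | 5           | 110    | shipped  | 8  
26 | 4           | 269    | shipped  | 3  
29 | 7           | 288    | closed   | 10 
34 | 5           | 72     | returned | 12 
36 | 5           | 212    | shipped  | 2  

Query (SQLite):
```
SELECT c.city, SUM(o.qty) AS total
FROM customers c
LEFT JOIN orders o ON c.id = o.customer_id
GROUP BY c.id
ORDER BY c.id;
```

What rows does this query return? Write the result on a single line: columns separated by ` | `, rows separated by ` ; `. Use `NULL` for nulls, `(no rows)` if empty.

Delhi | 6 ; Macau | 28 ; Macau | 53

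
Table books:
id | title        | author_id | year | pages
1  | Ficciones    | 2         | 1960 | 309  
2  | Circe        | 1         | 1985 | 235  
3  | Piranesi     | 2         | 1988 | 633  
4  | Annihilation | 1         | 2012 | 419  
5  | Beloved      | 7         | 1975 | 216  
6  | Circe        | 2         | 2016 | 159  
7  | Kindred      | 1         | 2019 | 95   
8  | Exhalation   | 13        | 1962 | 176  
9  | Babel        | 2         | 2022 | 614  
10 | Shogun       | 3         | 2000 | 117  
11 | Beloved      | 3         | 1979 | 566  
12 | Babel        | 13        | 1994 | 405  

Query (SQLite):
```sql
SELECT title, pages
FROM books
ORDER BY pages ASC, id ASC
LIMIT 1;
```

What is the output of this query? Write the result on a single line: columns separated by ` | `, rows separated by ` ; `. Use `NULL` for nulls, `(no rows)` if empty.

Sort by pages asc, tiebreak id asc: (95, id=7), (117, id=10), (159, id=6), (176, id=8) …. Take first 1.

Kindred | 95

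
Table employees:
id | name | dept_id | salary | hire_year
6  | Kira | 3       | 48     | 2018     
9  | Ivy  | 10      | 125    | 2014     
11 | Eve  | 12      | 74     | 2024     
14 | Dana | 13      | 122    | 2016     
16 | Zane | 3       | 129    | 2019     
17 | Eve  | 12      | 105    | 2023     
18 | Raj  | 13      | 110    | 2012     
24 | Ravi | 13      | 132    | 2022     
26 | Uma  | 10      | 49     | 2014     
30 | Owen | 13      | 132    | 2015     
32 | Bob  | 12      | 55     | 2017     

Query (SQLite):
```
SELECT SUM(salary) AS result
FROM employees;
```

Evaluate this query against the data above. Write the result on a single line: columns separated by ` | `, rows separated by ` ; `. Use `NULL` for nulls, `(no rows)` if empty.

1081

All salary values: [48, 125, 74, 122, 129, 105, 110, 132, 49, 132, 55].
SUM of non-NULL values = 1081.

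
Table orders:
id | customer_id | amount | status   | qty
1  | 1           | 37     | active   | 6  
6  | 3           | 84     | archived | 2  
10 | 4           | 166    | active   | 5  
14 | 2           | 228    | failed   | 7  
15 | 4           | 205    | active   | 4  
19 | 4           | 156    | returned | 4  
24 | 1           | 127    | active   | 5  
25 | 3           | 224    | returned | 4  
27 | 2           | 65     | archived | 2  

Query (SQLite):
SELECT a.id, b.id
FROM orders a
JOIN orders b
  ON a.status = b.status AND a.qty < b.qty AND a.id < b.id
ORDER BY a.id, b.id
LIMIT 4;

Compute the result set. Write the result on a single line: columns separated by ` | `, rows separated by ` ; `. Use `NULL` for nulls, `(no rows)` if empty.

Pairs (a,b) with same status, a.qty < b.qty, a.id < b.id.
status groups: active:{1,10,15,24} archived:{6,27} failed:{14} returned:{19,25}
Ordered by (a.id, b.id); first 4.

15 | 24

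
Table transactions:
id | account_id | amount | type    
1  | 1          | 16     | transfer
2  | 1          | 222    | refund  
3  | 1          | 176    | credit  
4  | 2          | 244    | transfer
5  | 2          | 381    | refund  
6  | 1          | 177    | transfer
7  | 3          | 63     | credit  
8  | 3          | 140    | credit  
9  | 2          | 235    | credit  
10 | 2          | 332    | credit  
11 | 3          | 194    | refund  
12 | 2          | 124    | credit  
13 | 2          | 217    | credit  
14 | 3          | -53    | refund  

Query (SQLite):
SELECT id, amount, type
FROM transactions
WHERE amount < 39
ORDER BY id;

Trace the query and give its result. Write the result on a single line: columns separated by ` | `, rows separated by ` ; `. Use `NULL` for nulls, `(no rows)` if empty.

1 | 16 | transfer ; 14 | -53 | refund

amount < 39: ids {1, 14}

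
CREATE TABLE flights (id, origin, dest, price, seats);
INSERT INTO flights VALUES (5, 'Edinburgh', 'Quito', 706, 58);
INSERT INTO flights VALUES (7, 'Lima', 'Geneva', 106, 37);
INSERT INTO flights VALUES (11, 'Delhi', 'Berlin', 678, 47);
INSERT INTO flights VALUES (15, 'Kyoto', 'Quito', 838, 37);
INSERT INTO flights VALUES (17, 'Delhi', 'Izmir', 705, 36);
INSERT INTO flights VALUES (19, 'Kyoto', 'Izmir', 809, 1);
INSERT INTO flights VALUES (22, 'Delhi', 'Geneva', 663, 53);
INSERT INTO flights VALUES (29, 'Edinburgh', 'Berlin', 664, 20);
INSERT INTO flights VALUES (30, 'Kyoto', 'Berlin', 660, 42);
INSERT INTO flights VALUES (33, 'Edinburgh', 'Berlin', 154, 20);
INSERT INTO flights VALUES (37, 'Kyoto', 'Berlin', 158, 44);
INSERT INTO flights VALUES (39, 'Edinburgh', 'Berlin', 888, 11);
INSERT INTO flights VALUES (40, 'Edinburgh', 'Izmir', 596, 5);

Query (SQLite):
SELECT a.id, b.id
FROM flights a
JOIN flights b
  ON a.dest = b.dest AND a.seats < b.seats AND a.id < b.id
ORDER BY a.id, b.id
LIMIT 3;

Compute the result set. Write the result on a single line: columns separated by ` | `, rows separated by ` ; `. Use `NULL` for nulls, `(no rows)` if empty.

7 | 22 ; 19 | 40 ; 29 | 30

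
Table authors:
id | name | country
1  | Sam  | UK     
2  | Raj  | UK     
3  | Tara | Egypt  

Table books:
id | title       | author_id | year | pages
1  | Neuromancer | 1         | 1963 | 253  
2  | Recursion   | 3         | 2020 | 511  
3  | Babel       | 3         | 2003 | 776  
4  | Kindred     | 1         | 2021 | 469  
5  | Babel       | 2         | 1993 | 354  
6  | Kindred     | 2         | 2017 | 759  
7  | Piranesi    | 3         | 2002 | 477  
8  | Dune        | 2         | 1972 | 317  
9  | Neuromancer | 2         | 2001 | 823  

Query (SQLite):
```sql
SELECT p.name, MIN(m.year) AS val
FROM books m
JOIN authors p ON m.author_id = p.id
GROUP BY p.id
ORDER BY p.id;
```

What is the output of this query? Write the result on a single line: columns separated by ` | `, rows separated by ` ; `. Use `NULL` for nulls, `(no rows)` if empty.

Join each books row to its authors via author_id.
Group joined rows by authors.id; compute MIN(m.year) per group.
  1: ids {1, 4} → MIN(m.year)=1963
  2: ids {5, 6, 8, 9} → MIN(m.year)=1972
  3: ids {2, 3, 7} → MIN(m.year)=2002

Sam | 1963 ; Raj | 1972 ; Tara | 2002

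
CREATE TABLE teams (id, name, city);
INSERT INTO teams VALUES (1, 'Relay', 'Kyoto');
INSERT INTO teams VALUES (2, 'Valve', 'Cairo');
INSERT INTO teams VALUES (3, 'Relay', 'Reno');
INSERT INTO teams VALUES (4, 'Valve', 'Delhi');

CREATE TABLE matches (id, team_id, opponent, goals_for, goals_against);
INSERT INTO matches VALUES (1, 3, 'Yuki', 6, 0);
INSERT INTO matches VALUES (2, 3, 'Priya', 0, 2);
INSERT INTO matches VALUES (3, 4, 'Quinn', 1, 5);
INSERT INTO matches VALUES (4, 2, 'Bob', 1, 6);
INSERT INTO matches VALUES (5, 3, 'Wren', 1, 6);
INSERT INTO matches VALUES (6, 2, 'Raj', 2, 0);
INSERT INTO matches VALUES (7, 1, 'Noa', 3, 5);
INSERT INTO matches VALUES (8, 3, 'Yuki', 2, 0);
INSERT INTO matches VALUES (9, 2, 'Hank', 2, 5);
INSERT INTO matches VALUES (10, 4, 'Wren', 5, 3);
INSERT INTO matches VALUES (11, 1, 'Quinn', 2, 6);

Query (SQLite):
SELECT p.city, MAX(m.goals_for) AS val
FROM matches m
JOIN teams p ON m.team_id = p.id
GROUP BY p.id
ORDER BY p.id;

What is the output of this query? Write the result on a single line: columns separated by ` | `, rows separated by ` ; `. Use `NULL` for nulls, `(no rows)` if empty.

Kyoto | 3 ; Cairo | 2 ; Reno | 6 ; Delhi | 5

Join each matches row to its teams via team_id.
Group joined rows by teams.id; compute MAX(m.goals_for) per group.
  1: ids {7, 11} → MAX(m.goals_for)=3
  2: ids {4, 6, 9} → MAX(m.goals_for)=2
  3: ids {1, 2, 5, 8} → MAX(m.goals_for)=6
  4: ids {3, 10} → MAX(m.goals_for)=5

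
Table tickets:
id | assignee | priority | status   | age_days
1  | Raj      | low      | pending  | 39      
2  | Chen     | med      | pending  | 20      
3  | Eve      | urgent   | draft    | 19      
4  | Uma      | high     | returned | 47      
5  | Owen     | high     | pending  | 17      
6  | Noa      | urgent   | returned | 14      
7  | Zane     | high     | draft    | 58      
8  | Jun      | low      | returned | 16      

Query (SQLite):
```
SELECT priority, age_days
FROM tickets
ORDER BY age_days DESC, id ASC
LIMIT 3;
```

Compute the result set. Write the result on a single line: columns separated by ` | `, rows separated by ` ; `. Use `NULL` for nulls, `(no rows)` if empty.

Sort by age_days desc, tiebreak id asc: (58, id=7), (47, id=4), (39, id=1), (20, id=2), (19, id=3), (17, id=5) …. Take first 3.

high | 58 ; high | 47 ; low | 39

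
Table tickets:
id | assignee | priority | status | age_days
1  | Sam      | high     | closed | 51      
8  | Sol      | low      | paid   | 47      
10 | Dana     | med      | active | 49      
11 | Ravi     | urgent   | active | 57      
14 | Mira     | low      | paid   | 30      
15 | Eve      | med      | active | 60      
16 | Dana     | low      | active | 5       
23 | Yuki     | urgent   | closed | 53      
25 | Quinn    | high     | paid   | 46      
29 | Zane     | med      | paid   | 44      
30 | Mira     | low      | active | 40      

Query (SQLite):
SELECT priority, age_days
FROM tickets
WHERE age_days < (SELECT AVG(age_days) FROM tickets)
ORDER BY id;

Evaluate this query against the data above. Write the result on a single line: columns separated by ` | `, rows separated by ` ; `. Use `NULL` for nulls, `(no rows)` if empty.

low | 30 ; low | 5 ; low | 40

Scalar subquery: AVG(age_days) over all tickets rows = 43.818182 (≈; comparison uses full precision).
Keep rows where age_days < that value.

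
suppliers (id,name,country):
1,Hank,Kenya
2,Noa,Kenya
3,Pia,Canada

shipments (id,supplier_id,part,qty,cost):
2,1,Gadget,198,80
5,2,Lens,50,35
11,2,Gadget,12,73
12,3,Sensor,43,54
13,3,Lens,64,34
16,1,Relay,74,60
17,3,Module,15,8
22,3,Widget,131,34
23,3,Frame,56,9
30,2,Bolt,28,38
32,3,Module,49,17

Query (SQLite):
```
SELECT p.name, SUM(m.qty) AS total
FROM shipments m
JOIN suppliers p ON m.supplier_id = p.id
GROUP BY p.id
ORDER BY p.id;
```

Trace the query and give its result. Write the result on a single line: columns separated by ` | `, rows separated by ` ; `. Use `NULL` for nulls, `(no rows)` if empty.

Hank | 272 ; Noa | 90 ; Pia | 358

Join each shipments row to its suppliers via supplier_id.
Group joined rows by suppliers.id; compute SUM(m.qty) per group.
  1: ids {2, 16} → SUM(m.qty)=272
  2: ids {5, 11, 30} → SUM(m.qty)=90
  3: ids {12, 13, 17, 22, 23, 32} → SUM(m.qty)=358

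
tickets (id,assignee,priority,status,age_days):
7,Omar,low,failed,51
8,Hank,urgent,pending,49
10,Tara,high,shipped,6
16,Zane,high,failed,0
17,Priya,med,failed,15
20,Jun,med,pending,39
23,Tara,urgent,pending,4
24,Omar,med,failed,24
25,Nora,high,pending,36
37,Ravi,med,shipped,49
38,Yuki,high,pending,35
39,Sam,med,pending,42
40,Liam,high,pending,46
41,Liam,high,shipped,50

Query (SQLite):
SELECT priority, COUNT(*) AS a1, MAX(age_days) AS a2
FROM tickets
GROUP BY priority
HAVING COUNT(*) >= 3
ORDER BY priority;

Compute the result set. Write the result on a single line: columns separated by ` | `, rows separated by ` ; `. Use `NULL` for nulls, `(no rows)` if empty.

high | 6 | 50 ; med | 5 | 49

Group tickets by priority.
Per group compute: COUNT(*), MAX(age_days).
HAVING: drop groups with fewer than 3 rows.
  high: ids {10, 16, 25, 38, 40, 41} → COUNT(*)=6, MAX(age_days)=50
  low: ids {7} → COUNT(*)=1, MAX(age_days)=51
  med: ids {17, 20, 24, 37, 39} → COUNT(*)=5, MAX(age_days)=49
  urgent: ids {8, 23} → COUNT(*)=2, MAX(age_days)=49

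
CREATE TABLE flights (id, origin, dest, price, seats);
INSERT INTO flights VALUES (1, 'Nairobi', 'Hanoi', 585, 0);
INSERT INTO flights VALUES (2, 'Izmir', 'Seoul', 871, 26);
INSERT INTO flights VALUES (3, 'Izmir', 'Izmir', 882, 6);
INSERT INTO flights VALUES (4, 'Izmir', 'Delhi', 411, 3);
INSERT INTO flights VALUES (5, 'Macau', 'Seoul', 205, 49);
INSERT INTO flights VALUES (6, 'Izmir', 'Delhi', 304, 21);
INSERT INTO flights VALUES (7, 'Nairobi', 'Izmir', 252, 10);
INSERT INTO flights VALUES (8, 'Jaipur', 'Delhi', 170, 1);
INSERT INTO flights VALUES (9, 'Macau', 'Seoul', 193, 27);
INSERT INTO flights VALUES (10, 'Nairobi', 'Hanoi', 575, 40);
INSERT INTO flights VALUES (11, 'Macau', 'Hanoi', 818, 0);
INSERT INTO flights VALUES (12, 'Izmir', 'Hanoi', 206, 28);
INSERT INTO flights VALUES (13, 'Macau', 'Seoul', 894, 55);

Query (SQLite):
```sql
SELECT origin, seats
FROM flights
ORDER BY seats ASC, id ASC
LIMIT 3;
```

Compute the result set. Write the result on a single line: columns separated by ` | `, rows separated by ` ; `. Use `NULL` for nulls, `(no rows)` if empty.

Nairobi | 0 ; Macau | 0 ; Jaipur | 1

Sort by seats asc, tiebreak id asc: (0, id=1), (0, id=11), (1, id=8), (3, id=4), (6, id=3), (10, id=7) …. Take first 3.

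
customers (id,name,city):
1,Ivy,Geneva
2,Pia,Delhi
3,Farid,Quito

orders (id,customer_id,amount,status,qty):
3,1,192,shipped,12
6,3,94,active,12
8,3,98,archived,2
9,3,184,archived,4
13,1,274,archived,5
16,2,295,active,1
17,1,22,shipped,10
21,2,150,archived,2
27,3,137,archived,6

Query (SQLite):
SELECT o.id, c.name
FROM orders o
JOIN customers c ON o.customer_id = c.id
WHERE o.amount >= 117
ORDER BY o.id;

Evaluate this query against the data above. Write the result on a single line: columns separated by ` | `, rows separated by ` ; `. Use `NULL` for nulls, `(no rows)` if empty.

3 | Ivy ; 9 | Farid ; 13 | Ivy ; 16 | Pia ; 21 | Pia ; 27 | Farid

Each orders row matches the customers row where customer_id = customers.id.
Then keep rows with o.amount >= 117.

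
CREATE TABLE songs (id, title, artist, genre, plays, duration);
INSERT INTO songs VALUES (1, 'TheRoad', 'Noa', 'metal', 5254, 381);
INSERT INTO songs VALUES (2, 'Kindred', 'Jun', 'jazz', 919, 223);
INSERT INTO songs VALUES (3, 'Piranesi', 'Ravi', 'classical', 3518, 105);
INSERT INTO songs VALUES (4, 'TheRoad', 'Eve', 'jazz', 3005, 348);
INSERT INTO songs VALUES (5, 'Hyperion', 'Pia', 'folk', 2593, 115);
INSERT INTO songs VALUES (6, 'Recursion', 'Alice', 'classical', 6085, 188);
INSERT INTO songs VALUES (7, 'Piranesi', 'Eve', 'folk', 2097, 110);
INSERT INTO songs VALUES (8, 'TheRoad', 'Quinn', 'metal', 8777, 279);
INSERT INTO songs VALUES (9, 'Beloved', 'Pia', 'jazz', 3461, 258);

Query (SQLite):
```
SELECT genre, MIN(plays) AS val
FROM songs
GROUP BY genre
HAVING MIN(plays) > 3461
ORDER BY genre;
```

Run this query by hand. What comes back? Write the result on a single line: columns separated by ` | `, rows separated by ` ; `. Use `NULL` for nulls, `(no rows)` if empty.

classical | 3518 ; metal | 5254

Partition songs by genre; compute MIN(plays) within each group.
HAVING: keep groups where MIN(plays) > 3461.
  classical: ids {3, 6} → MIN(plays)=3518
  folk: ids {5, 7} → MIN(plays)=2097
  jazz: ids {2, 4, 9} → MIN(plays)=919
  metal: ids {1, 8} → MIN(plays)=5254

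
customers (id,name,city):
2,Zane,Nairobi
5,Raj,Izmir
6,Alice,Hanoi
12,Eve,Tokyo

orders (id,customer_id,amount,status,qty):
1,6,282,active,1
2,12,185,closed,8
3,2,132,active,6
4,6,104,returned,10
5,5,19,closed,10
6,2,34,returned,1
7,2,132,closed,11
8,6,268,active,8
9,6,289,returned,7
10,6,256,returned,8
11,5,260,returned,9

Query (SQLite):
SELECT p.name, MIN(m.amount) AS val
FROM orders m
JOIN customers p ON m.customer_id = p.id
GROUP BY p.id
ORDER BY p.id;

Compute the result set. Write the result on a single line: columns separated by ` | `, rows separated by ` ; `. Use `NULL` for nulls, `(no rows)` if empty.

Zane | 34 ; Raj | 19 ; Alice | 104 ; Eve | 185

Join each orders row to its customers via customer_id.
Group joined rows by customers.id; compute MIN(m.amount) per group.
  2: ids {3, 6, 7} → MIN(m.amount)=34
  5: ids {5, 11} → MIN(m.amount)=19
  6: ids {1, 4, 8, 9, 10} → MIN(m.amount)=104
  12: ids {2} → MIN(m.amount)=185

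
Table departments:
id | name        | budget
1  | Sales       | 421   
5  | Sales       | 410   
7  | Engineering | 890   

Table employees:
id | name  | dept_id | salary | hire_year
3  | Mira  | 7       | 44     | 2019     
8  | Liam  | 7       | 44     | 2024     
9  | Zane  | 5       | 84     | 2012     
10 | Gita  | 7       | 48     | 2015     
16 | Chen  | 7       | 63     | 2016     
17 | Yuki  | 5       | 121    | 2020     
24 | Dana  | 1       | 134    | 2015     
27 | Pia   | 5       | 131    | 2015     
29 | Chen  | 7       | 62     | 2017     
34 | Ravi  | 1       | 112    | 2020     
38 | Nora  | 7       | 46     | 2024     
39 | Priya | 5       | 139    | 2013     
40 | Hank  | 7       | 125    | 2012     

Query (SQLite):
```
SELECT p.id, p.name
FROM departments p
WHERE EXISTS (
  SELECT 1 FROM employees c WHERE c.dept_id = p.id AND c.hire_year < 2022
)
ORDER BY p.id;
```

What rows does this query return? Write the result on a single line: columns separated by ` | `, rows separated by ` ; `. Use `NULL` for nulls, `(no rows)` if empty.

For each departments row, check whether any employees with matching dept_id has hire_year < 2022.
Keep rows where that is true.

1 | Sales ; 5 | Sales ; 7 | Engineering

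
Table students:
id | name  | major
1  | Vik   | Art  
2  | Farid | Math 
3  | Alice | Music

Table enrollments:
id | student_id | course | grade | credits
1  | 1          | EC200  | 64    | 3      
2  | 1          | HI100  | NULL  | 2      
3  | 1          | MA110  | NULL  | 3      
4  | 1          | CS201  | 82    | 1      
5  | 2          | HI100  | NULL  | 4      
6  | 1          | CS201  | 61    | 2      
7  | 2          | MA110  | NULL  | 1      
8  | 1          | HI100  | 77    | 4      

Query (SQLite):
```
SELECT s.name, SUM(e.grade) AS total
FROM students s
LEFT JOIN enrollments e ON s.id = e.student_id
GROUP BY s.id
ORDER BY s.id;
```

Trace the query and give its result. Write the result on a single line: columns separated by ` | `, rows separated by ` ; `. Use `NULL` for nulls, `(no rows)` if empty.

Vik | 284 ; Farid | NULL ; Alice | NULL

LEFT JOIN keeps every students row; unmatched ones get NULL for enrollments columns.
Group by students.id and compute SUM(e.grade). SUM over an all-NULL group is NULL.
  1: ids {1, 2, 3, 4, 6, 8} → SUM(e.grade)=284
  2: ids {5, 7} → SUM(e.grade)=NULL
  3: ids {—} → SUM(e.grade)=NULL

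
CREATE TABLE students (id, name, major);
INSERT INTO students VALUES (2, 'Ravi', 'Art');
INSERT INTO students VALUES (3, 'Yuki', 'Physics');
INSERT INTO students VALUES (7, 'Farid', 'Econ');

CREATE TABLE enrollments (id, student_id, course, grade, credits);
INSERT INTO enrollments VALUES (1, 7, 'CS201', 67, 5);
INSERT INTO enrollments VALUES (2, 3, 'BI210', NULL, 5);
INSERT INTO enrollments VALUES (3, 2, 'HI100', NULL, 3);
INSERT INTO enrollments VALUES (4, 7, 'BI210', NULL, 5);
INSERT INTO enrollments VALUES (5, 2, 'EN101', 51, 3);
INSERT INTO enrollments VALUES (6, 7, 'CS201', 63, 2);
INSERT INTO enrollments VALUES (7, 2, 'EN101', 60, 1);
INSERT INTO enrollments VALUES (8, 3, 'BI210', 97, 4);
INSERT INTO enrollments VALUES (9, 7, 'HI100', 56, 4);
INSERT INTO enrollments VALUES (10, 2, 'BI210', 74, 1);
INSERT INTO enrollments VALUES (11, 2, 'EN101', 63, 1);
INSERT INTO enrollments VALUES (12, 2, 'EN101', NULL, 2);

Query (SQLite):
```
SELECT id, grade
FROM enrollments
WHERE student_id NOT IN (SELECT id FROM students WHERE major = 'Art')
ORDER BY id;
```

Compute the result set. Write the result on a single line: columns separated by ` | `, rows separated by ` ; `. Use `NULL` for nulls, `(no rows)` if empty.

Inner query: students.id where major = 'Art'.
Outer: keep enrollments rows whose student_id is not in that set.
Inner query → {2}

1 | 67 ; 2 | NULL ; 4 | NULL ; 6 | 63 ; 8 | 97 ; 9 | 56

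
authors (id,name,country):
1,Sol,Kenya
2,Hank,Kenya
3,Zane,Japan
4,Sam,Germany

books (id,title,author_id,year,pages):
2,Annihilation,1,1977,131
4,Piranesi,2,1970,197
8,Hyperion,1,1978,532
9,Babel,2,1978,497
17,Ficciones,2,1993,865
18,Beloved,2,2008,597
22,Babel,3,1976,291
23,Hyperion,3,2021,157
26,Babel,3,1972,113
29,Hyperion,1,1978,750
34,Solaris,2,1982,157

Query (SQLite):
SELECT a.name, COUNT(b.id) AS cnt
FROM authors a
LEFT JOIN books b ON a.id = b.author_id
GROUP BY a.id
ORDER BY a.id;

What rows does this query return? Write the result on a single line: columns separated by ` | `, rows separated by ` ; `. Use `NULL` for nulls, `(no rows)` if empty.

Sol | 3 ; Hank | 5 ; Zane | 3 ; Sam | 0

LEFT JOIN keeps every authors row; unmatched ones get NULL for books columns.
Group by authors.id and compute COUNT(b.id). COUNT(col) of an all-NULL group is 0.
  1: ids {2, 8, 29} → COUNT(b.id)=3
  2: ids {4, 9, 17, 18, 34} → COUNT(b.id)=5
  3: ids {22, 23, 26} → COUNT(b.id)=3
  4: ids {—} → COUNT(b.id)=0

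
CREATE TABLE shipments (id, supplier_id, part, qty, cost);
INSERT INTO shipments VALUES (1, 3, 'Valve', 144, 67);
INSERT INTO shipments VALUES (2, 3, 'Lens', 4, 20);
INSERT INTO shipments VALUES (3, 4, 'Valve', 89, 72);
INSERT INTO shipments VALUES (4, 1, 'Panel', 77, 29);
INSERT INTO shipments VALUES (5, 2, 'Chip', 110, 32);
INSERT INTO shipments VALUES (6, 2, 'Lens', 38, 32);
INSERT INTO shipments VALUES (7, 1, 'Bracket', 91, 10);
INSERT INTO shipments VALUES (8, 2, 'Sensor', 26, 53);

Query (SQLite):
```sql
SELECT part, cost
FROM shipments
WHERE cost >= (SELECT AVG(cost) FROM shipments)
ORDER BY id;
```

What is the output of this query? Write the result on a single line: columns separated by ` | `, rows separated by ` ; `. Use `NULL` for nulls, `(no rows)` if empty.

Scalar subquery: AVG(cost) over all shipments rows = 39.375.
Keep rows where cost >= that value.

Valve | 67 ; Valve | 72 ; Sensor | 53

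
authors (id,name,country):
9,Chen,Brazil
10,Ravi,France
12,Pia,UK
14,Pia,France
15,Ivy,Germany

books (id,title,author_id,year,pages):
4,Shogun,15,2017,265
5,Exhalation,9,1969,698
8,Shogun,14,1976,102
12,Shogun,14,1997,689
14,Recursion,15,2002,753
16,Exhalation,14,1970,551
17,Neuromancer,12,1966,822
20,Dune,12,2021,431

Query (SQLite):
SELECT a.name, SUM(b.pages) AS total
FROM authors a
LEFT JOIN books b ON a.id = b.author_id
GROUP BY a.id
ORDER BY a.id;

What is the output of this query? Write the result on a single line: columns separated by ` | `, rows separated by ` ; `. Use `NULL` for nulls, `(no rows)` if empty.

Chen | 698 ; Ravi | NULL ; Pia | 1253 ; Pia | 1342 ; Ivy | 1018

LEFT JOIN keeps every authors row; unmatched ones get NULL for books columns.
Group by authors.id and compute SUM(b.pages). SUM over an all-NULL group is NULL.
  9: ids {5} → SUM(b.pages)=698
  10: ids {—} → SUM(b.pages)=NULL
  12: ids {17, 20} → SUM(b.pages)=1253
  14: ids {8, 12, 16} → SUM(b.pages)=1342
  15: ids {4, 14} → SUM(b.pages)=1018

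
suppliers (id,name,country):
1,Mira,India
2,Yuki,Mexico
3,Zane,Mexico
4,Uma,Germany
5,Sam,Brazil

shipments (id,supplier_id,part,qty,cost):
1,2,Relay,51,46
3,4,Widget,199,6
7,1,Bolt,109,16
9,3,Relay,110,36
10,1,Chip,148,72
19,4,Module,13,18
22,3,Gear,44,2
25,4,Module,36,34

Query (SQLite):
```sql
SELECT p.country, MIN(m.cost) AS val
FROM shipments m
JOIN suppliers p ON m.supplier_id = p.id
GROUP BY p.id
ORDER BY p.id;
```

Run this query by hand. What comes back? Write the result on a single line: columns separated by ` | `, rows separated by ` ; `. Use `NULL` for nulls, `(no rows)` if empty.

India | 16 ; Mexico | 46 ; Mexico | 2 ; Germany | 6

Join each shipments row to its suppliers via supplier_id.
Group joined rows by suppliers.id; compute MIN(m.cost) per group.
  1: ids {7, 10} → MIN(m.cost)=16
  2: ids {1} → MIN(m.cost)=46
  3: ids {9, 22} → MIN(m.cost)=2
  4: ids {3, 19, 25} → MIN(m.cost)=6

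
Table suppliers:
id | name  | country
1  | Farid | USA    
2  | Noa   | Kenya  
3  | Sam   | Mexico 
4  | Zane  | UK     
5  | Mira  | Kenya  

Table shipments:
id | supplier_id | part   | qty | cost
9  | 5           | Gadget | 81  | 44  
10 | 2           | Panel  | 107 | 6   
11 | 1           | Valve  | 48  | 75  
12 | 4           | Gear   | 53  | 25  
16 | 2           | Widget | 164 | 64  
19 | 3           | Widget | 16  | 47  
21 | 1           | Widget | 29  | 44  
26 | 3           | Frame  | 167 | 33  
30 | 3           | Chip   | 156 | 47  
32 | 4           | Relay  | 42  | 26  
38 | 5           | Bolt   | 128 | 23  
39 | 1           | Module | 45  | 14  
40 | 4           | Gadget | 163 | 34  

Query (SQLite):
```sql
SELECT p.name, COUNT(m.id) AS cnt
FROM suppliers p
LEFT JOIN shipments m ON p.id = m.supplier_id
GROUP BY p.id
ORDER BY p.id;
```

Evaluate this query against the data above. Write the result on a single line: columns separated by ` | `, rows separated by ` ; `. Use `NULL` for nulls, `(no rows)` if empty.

Farid | 3 ; Noa | 2 ; Sam | 3 ; Zane | 3 ; Mira | 2

LEFT JOIN keeps every suppliers row; unmatched ones get NULL for shipments columns.
Group by suppliers.id and compute COUNT(m.id). COUNT(col) of an all-NULL group is 0.
  1: ids {11, 21, 39} → COUNT(m.id)=3
  2: ids {10, 16} → COUNT(m.id)=2
  3: ids {19, 26, 30} → COUNT(m.id)=3
  4: ids {12, 32, 40} → COUNT(m.id)=3
  5: ids {9, 38} → COUNT(m.id)=2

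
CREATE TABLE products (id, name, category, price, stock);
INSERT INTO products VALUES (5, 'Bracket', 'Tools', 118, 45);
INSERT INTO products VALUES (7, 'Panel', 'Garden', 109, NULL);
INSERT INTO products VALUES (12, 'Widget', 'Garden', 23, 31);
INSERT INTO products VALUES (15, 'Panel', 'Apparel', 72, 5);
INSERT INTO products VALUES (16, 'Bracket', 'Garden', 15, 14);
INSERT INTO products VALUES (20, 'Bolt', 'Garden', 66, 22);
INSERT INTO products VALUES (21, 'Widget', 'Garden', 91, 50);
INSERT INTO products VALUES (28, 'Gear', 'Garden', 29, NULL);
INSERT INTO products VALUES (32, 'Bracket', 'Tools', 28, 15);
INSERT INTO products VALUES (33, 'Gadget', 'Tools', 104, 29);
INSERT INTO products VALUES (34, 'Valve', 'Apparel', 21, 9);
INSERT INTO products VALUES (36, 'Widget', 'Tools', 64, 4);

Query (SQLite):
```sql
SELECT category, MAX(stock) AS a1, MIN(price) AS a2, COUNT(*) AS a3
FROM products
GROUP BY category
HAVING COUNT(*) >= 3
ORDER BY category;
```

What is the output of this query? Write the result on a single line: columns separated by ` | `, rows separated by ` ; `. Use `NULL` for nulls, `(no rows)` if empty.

Group products by category.
Per group compute: MAX(stock), MIN(price), COUNT(*).
HAVING: drop groups with fewer than 3 rows.
  Apparel: ids {15, 34} → MAX(stock)=9, MIN(price)=21, COUNT(*)=2
  Garden: ids {7, 12, 16, 20, 21, 28} → MAX(stock)=50, MIN(price)=15, COUNT(*)=6
  Tools: ids {5, 32, 33, 36} → MAX(stock)=45, MIN(price)=28, COUNT(*)=4

Garden | 50 | 15 | 6 ; Tools | 45 | 28 | 4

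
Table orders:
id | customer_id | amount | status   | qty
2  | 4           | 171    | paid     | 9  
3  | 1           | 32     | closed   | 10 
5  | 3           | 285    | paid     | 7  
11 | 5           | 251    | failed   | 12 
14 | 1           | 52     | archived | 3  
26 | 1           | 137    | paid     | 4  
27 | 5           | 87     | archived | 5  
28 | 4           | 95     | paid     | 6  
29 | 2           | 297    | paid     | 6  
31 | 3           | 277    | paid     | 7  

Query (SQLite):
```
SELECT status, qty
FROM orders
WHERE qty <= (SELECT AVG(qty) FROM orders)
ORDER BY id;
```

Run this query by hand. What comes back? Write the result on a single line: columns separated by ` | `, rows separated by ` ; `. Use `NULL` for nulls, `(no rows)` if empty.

archived | 3 ; paid | 4 ; archived | 5 ; paid | 6 ; paid | 6

Scalar subquery: AVG(qty) over all orders rows = 6.9.
Keep rows where qty <= that value.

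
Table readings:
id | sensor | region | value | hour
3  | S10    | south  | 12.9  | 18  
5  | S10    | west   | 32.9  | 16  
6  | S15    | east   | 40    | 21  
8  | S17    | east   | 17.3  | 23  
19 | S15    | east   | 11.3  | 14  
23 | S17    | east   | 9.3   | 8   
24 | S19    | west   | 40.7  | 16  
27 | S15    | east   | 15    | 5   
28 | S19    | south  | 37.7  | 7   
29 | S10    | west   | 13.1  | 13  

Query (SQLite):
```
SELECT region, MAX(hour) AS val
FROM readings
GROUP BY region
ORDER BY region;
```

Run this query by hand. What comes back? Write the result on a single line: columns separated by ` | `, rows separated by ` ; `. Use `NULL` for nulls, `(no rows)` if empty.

east | 23 ; south | 18 ; west | 16

Partition readings by region; compute MAX(hour) within each group.
  east: ids {6, 8, 19, 23, 27} → MAX(hour)=23
  south: ids {3, 28} → MAX(hour)=18
  west: ids {5, 24, 29} → MAX(hour)=16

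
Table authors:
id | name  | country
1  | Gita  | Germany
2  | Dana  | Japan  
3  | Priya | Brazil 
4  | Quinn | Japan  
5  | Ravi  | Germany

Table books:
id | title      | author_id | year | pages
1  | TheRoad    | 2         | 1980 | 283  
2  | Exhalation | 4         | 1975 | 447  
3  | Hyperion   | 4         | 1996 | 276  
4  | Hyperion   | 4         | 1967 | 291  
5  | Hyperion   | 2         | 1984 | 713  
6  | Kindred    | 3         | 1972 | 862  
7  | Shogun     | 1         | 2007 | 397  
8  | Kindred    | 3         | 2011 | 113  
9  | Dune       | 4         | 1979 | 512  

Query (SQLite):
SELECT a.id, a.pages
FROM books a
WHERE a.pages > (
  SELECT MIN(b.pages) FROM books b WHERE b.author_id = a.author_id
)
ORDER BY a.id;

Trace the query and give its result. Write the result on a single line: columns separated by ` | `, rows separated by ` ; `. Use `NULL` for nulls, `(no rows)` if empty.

2 | 447 ; 4 | 291 ; 5 | 713 ; 6 | 862 ; 9 | 512

For each books row a, compute MIN(pages) over rows sharing a.author_id.
Keep row a if a.pages > that per-group MIN.
  author_id=1: MIN(pages) = 397
  author_id=2: MIN(pages) = 283
  author_id=3: MIN(pages) = 113
  author_id=4: MIN(pages) = 276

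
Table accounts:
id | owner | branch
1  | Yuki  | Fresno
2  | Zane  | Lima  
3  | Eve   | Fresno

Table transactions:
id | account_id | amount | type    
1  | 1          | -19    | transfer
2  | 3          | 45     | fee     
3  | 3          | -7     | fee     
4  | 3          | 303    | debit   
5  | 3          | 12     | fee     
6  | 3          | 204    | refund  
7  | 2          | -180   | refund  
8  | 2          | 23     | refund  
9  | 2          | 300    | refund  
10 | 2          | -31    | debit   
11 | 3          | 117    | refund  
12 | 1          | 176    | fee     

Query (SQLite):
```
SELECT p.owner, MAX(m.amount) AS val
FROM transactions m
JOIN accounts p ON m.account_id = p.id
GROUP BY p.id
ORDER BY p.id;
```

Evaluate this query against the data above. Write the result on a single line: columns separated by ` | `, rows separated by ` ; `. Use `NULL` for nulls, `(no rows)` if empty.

Join each transactions row to its accounts via account_id.
Group joined rows by accounts.id; compute MAX(m.amount) per group.
  1: ids {1, 12} → MAX(m.amount)=176
  2: ids {7, 8, 9, 10} → MAX(m.amount)=300
  3: ids {2, 3, 4, 5, 6, 11} → MAX(m.amount)=303

Yuki | 176 ; Zane | 300 ; Eve | 303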